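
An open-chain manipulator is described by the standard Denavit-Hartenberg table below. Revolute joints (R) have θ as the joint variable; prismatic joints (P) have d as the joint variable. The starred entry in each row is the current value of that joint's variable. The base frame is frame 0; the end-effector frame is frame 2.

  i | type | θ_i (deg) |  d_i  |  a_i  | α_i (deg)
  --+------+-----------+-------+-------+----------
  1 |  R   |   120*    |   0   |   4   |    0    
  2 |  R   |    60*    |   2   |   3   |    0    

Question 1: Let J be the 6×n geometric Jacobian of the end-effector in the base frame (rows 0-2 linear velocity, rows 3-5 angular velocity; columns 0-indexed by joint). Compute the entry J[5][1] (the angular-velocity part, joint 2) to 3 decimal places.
axis z_1 = (0.0000,0.0000,1.0000); lever o_n−o_1 = (-3.0000,0.0000,2.0000)
cross product → J_v[:, 1] = (-0.0000,-3.0000,0.0000)
J_ω[:, 1] = z_1
entry J[5][1] = 1.0000

1.000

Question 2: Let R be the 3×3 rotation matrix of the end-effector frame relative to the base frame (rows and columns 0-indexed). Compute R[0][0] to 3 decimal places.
End-effector x-axis (col 0 of R) = (-1.0000,0.0000,0.0000)
R[0][0] = -1.0000

-1.000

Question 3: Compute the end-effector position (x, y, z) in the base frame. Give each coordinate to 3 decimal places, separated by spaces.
-5.000 3.464 2.000

after link 1: o_1 = (-2.0000, 3.4641, 0.0000)
after link 2: o_2 = (-5.0000, 3.4641, 2.0000)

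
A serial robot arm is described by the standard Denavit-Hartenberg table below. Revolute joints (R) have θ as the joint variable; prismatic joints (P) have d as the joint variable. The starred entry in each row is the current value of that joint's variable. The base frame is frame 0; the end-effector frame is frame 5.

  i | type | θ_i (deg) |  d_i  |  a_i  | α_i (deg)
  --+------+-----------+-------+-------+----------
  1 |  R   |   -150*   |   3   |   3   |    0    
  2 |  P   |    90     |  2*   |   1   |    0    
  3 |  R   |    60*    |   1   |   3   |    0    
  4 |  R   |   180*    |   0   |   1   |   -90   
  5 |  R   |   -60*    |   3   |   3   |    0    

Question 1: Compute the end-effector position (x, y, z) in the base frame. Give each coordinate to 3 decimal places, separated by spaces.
after link 1: o_1 = (-2.5981, -1.5000, 3.0000)
after link 2: o_2 = (-2.0981, -2.3660, 5.0000)
after link 3: o_3 = (0.9019, -2.3660, 6.0000)
after link 4: o_4 = (-0.0981, -2.3660, 6.0000)
after link 5: o_5 = (-1.5981, -5.3660, 8.5981)

-1.598 -5.366 8.598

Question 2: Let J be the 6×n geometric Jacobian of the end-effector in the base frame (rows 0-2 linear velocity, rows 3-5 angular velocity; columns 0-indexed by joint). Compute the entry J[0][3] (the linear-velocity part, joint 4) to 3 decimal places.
3.000

axis z_3 = (0.0000,0.0000,1.0000); lever o_n−o_3 = (-2.5000,-3.0000,2.5981)
cross product → J_v[:, 3] = (3.0000,-2.5000,0.0000)
J_ω[:, 3] = z_3
entry J[0][3] = 3.0000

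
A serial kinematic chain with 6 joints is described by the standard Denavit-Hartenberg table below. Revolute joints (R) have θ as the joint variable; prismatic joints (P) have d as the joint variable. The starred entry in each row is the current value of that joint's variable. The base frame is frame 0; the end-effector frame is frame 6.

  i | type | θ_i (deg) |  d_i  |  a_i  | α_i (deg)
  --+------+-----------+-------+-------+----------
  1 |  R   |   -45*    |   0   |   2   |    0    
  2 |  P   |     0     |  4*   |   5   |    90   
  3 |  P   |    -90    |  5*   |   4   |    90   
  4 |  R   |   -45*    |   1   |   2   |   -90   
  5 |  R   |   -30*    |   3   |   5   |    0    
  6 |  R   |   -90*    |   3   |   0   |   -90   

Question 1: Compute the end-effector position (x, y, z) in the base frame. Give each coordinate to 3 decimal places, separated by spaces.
after link 1: o_1 = (1.4142, -1.4142, 0.0000)
after link 2: o_2 = (4.9497, -4.9497, 4.0000)
after link 3: o_3 = (1.4142, -8.4853, 0.0000)
after link 4: o_4 = (1.7071, -6.7782, -1.4142)
after link 5: o_5 = (0.6044, -4.3453, -6.5974)
after link 6: o_6 = (-0.8956, -5.8453, -8.7187)

-0.896 -5.845 -8.719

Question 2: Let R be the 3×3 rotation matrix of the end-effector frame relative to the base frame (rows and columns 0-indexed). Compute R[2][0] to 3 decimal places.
0.354

End-effector x-axis (col 0 of R) = (-0.8624,0.3624,0.3536)
R[2][0] = 0.3536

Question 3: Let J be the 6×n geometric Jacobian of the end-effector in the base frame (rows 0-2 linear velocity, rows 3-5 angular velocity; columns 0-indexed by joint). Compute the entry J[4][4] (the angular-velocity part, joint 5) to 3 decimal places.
-0.500

axis z_4 = (-0.5000,-0.5000,-0.7071); lever o_n−o_4 = (-2.6027,0.9328,-7.3045)
cross product → J_v[:, 4] = (4.3119,-1.8119,-1.7678)
J_ω[:, 4] = z_4
entry J[4][4] = -0.5000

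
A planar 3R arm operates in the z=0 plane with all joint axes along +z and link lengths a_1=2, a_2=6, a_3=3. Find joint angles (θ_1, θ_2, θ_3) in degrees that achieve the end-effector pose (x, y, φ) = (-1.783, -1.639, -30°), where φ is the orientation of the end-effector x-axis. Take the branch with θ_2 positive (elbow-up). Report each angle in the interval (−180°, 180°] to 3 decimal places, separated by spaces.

44.990 150.011 135.000

wrist centre = target − a_3·(cos φ, sin φ) = (-4.3811, -0.1390)
cos θ_2 = (19.2131−2²−6²)/(2·2·6) = -0.8661; θ_2 = 150.0107° (elbow-up)
β = atan2(-0.1390,-4.3811) = -178.1828°; ψ = atan2(2.9990,-3.1967) = 136.8275°
θ_1 = β − ψ = -315.0102°
θ_3 = φ − θ_1 − θ_2 = 134.9995° (wrapped to (-180°,180°])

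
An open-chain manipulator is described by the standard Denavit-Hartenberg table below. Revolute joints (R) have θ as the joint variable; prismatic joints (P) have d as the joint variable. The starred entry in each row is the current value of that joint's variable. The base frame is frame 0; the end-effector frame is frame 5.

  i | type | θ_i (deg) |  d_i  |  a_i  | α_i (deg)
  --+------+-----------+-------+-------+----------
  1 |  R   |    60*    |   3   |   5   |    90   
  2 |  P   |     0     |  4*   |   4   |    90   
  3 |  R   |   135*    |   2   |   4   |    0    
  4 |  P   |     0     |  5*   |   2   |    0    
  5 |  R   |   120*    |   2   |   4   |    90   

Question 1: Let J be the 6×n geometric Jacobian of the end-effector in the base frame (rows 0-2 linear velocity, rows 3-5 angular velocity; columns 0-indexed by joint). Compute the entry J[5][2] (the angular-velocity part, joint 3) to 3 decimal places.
-1.000

axis z_2 = (0.0000,-0.0000,-1.0000); lever o_n−o_2 = (-2.3108,-4.7603,-9.0000)
cross product → J_v[:, 2] = (-4.7603,2.3108,-0.0000)
J_ω[:, 2] = z_2
entry J[5][2] = -1.0000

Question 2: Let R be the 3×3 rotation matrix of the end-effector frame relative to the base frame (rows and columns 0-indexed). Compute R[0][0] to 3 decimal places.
End-effector x-axis (col 0 of R) = (-0.9659,0.2588,-0.0000)
R[0][0] = -0.9659

-0.966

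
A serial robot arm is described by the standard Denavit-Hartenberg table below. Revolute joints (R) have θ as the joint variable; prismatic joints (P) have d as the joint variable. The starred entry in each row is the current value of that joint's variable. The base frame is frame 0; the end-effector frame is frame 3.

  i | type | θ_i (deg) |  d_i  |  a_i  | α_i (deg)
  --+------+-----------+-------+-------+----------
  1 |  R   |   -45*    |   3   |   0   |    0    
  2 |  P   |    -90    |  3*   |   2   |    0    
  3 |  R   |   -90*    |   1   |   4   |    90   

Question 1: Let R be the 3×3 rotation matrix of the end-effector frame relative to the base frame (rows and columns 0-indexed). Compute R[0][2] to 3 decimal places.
0.707

End-effector z-axis (col 2 of R) = (0.7071,0.7071,0.0000)
R[0][2] = 0.7071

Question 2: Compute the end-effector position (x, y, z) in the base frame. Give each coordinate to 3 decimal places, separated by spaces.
-4.243 1.414 7.000

after link 1: o_1 = (0.0000, 0.0000, 3.0000)
after link 2: o_2 = (-1.4142, -1.4142, 6.0000)
after link 3: o_3 = (-4.2426, 1.4142, 7.0000)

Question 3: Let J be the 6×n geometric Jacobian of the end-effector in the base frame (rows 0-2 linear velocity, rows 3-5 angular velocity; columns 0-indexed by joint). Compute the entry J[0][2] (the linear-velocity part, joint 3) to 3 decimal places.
axis z_2 = (0.0000,0.0000,1.0000); lever o_n−o_2 = (-2.8284,2.8284,1.0000)
cross product → J_v[:, 2] = (-2.8284,-2.8284,0.0000)
J_ω[:, 2] = z_2
entry J[0][2] = -2.8284

-2.828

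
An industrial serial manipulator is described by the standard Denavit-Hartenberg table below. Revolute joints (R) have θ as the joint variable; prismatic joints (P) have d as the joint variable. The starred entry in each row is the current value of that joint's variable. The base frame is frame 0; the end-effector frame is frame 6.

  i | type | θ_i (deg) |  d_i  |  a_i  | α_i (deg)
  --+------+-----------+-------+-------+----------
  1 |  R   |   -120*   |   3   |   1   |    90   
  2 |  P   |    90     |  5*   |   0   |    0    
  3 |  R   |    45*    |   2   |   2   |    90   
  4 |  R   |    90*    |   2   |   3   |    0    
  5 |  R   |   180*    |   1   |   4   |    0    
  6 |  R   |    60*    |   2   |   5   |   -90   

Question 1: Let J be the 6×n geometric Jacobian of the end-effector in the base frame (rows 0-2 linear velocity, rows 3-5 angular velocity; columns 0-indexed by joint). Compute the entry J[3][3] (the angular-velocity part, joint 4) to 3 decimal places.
axis z_3 = (-0.3536,-0.6124,0.7071); lever o_n−o_3 = (2.7943,-2.1602,6.5974)
cross product → J_v[:, 3] = (-2.5126,4.3084,2.4749)
J_ω[:, 3] = z_3
entry J[3][3] = -0.3536

-0.354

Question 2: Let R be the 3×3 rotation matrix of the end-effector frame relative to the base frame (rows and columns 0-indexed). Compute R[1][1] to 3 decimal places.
0.612

End-effector y-axis (col 1 of R) = (0.3536,0.6124,-0.7071)
R[1][1] = 0.6124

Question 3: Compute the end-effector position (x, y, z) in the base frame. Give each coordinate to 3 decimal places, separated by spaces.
after link 1: o_1 = (-0.5000, -0.8660, 3.0000)
after link 2: o_2 = (-4.8301, 1.6340, 3.0000)
after link 3: o_3 = (-5.8551, 3.8587, 4.4142)
after link 4: o_4 = (-9.1603, 4.1340, 5.8284)
after link 5: o_5 = (-6.0497, 1.5216, 6.5355)
after link 6: o_6 = (-3.0608, 1.6985, 11.0116)

-3.061 1.699 11.012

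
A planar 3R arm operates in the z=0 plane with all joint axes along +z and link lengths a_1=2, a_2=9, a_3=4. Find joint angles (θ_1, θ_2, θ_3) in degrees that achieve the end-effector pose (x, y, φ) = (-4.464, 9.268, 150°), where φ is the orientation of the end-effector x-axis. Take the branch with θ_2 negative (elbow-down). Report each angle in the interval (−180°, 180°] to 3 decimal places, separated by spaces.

wrist centre = target − a_3·(cos φ, sin φ) = (-0.9999, 7.2680)
cos θ_2 = (53.8236−2²−9²)/(2·2·9) = -0.8660; θ_2 = -149.9983° (elbow-down)
β = atan2(7.2680,-0.9999) = 97.8333°; ψ = atan2(-4.5002,-5.7941) = -142.1638°
θ_1 = β − ψ = 239.9971°
θ_3 = φ − θ_1 − θ_2 = 60.0012° (wrapped to (-180°,180°])

-120.003 -149.998 60.001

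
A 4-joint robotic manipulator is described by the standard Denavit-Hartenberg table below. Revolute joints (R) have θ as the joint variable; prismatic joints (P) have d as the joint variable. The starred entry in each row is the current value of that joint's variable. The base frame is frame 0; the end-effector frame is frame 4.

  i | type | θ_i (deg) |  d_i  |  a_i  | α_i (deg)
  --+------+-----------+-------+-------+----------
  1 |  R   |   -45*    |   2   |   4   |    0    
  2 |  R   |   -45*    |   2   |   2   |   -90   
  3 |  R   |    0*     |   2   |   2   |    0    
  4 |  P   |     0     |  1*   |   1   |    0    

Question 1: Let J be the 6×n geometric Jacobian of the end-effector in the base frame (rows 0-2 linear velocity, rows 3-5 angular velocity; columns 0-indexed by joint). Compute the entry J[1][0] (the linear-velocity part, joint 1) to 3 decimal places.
axis z_0 = ẑ; lever o_n−o_0 = (5.8284,-7.8284,4.0000)
cross product → J_v[:, 0] = (7.8284,5.8284,-0.0000)
J_ω[:, 0] = z_0
entry J[1][0] = 5.8284

5.828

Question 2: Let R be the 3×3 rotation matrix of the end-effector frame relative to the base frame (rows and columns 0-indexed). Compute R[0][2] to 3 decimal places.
End-effector z-axis (col 2 of R) = (1.0000,0.0000,0.0000)
R[0][2] = 1.0000

1.000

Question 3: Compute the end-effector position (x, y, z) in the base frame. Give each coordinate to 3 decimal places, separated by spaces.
5.828 -7.828 4.000

after link 1: o_1 = (2.8284, -2.8284, 2.0000)
after link 2: o_2 = (2.8284, -4.8284, 4.0000)
after link 3: o_3 = (4.8284, -6.8284, 4.0000)
after link 4: o_4 = (5.8284, -7.8284, 4.0000)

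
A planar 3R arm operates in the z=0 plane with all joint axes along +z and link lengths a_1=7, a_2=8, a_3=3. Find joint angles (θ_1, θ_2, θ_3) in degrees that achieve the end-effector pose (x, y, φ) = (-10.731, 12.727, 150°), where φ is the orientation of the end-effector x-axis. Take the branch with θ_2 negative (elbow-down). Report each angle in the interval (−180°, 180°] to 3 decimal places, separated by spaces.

wrist centre = target − a_3·(cos φ, sin φ) = (-8.1329, 11.2270)
cos θ_2 = (192.1900−7²−8²)/(2·7·8) = 0.7071; θ_2 = -45.0043° (elbow-down)
β = atan2(11.2270,-8.1329) = 125.9199°; ψ = atan2(-5.6573,12.6564) = -24.0841°
θ_1 = β − ψ = 150.0040°
θ_3 = φ − θ_1 − θ_2 = 45.0004° (wrapped to (-180°,180°])

150.004 -45.004 45.000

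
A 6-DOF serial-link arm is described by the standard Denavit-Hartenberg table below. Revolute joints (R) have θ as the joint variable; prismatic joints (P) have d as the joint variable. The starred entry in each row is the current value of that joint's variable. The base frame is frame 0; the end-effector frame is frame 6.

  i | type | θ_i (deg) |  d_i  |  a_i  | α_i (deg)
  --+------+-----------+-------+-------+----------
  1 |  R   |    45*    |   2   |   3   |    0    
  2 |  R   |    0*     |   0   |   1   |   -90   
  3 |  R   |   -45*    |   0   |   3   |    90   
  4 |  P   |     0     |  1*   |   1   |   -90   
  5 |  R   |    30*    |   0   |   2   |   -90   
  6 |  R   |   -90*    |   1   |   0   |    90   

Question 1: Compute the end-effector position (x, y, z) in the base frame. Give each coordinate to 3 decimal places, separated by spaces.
5.877 5.877 5.087

after link 1: o_1 = (2.1213, 2.1213, 2.0000)
after link 2: o_2 = (2.8284, 2.8284, 2.0000)
after link 3: o_3 = (4.3284, 4.3284, 4.1213)
after link 4: o_4 = (4.3284, 4.3284, 5.5355)
after link 5: o_5 = (5.6945, 5.6945, 6.0532)
after link 6: o_6 = (5.8775, 5.8775, 5.0872)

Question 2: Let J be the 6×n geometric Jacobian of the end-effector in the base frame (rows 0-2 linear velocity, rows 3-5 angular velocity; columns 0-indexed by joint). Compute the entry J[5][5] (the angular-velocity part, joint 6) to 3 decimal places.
-0.966

axis z_5 = (0.1830,0.1830,-0.9659); lever o_n−o_5 = (0.1830,0.1830,-0.9659)
cross product → J_v[:, 5] = (0.0000,-0.0000,-0.0000)
J_ω[:, 5] = z_5
entry J[5][5] = -0.9659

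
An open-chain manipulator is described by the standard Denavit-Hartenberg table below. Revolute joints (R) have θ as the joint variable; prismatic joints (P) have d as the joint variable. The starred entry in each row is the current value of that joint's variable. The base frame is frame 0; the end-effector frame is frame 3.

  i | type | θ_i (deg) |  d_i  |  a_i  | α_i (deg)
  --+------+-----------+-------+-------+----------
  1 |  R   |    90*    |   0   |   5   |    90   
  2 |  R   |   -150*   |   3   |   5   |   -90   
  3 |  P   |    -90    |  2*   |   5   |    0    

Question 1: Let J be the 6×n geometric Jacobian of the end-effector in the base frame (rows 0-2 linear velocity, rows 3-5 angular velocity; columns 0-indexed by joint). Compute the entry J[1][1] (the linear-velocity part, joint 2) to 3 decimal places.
axis z_1 = (1.0000,-0.0000,0.0000); lever o_n−o_1 = (8.0000,-3.3301,-4.2321)
cross product → J_v[:, 1] = (0.0000,4.2321,-3.3301)
J_ω[:, 1] = z_1
entry J[1][1] = 4.2321

4.232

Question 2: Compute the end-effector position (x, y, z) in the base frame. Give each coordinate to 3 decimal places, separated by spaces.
8.000 1.670 -4.232

after link 1: o_1 = (0.0000, 5.0000, 0.0000)
after link 2: o_2 = (3.0000, 0.6699, -2.5000)
after link 3: o_3 = (8.0000, 1.6699, -4.2321)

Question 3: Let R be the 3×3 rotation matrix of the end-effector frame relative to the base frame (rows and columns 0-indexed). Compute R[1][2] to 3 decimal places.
0.500

End-effector z-axis (col 2 of R) = (0.0000,0.5000,-0.8660)
R[1][2] = 0.5000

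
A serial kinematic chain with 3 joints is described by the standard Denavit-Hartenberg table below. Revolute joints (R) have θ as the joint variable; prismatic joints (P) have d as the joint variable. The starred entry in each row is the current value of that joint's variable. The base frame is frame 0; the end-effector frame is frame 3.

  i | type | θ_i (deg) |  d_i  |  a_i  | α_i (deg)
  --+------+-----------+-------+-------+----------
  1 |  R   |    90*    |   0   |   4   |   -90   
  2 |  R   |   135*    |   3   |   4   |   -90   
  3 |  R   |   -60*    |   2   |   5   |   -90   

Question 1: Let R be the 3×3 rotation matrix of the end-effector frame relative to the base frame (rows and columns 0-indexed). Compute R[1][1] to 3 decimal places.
0.707

End-effector y-axis (col 1 of R) = (0.0000,0.7071,-0.7071)
R[1][1] = 0.7071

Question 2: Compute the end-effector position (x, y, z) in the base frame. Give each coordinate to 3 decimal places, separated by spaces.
-7.330 -2.010 -3.182

after link 1: o_1 = (0.0000, 4.0000, 0.0000)
after link 2: o_2 = (-3.0000, 1.1716, -2.8284)
after link 3: o_3 = (-7.3301, -2.0104, -3.1820)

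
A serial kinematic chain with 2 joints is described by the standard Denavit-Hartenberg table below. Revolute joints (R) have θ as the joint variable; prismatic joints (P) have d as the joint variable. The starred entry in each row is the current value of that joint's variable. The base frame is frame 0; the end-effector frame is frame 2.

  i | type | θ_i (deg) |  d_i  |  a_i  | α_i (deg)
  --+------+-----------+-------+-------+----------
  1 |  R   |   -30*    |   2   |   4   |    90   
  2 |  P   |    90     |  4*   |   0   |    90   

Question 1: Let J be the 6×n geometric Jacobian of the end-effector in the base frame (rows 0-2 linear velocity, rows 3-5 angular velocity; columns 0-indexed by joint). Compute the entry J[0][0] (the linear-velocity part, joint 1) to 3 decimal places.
5.464

axis z_0 = ẑ; lever o_n−o_0 = (1.4641,-5.4641,2.0000)
cross product → J_v[:, 0] = (5.4641,1.4641,-0.0000)
J_ω[:, 0] = z_0
entry J[0][0] = 5.4641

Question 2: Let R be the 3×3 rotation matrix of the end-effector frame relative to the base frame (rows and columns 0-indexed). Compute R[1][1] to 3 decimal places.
End-effector y-axis (col 1 of R) = (-0.5000,-0.8660,0.0000)
R[1][1] = -0.8660

-0.866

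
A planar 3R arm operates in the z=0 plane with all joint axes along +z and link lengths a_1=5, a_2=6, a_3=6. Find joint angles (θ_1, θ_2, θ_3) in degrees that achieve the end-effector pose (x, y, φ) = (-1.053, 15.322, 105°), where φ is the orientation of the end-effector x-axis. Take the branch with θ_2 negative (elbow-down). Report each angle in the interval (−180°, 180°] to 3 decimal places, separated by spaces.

wrist centre = target − a_3·(cos φ, sin φ) = (0.4999, 9.5264)
cos θ_2 = (91.0031−5²−6²)/(2·5·6) = 0.5001; θ_2 = -59.9966° (elbow-down)
β = atan2(9.5264,0.4999) = 86.9961°; ψ = atan2(-5.1960,8.0003) = -33.0026°
θ_1 = β − ψ = 119.9987°
θ_3 = φ − θ_1 − θ_2 = 44.9979° (wrapped to (-180°,180°])

119.999 -59.997 44.998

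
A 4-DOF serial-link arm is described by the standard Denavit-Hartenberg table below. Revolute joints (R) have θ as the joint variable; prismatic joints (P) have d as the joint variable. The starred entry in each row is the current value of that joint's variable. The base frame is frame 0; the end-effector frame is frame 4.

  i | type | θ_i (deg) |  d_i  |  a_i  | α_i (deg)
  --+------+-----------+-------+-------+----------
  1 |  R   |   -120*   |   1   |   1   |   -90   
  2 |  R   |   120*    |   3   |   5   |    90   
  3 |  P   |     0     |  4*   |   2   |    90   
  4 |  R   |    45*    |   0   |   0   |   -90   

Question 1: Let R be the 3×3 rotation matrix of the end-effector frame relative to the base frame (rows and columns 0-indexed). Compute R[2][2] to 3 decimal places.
End-effector z-axis (col 2 of R) = (-0.4830,-0.8365,0.2588)
R[2][2] = 0.2588

0.259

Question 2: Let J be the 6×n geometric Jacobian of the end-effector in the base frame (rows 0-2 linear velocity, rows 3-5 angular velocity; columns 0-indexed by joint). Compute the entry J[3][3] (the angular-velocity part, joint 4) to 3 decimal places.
-0.866

axis z_3 = (-0.8660,0.5000,-0.0000); lever o_n−o_3 = (0.0000,0.0000,0.0000)
cross product → J_v[:, 3] = (0.0000,0.0000,-0.0000)
J_ω[:, 3] = z_3
entry J[3][3] = -0.8660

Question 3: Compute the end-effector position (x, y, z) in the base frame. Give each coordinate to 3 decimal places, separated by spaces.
after link 1: o_1 = (-0.5000, -0.8660, 1.0000)
after link 2: o_2 = (3.3481, -0.2010, -3.3301)
after link 3: o_3 = (2.1160, -2.3349, -7.0622)
after link 4: o_4 = (2.1160, -2.3349, -7.0622)

2.116 -2.335 -7.062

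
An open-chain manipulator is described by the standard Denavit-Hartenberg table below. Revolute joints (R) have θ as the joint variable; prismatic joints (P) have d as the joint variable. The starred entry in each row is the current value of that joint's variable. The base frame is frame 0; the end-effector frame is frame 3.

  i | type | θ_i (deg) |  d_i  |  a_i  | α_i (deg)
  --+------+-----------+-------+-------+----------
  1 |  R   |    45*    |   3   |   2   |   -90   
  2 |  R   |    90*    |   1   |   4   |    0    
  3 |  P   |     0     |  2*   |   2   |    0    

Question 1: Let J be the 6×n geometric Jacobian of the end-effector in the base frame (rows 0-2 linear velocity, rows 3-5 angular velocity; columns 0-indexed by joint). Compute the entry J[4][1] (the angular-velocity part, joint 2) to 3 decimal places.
0.707

axis z_1 = (-0.7071,0.7071,0.0000); lever o_n−o_1 = (-2.1213,2.1213,-6.0000)
cross product → J_v[:, 1] = (-4.2426,-4.2426,-0.0000)
J_ω[:, 1] = z_1
entry J[4][1] = 0.7071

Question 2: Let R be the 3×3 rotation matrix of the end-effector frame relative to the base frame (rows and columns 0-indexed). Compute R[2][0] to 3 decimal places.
End-effector x-axis (col 0 of R) = (0.0000,0.0000,-1.0000)
R[2][0] = -1.0000

-1.000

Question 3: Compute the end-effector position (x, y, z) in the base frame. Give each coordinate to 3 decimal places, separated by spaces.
-0.707 3.536 -3.000

after link 1: o_1 = (1.4142, 1.4142, 3.0000)
after link 2: o_2 = (0.7071, 2.1213, -1.0000)
after link 3: o_3 = (-0.7071, 3.5355, -3.0000)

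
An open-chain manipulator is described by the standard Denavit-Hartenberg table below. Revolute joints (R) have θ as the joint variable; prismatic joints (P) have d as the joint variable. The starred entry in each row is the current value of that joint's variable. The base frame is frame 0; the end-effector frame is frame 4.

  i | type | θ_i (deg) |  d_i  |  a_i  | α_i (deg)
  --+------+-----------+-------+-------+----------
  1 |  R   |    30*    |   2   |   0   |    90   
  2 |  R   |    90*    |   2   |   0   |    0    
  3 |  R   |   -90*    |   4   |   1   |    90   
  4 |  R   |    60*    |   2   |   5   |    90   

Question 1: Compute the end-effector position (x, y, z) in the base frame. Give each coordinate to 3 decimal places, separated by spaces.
after link 1: o_1 = (0.0000, 0.0000, 2.0000)
after link 2: o_2 = (1.0000, -1.7321, 2.0000)
after link 3: o_3 = (3.8660, -4.6962, 2.0000)
after link 4: o_4 = (8.1962, -7.1962, 0.0000)

8.196 -7.196 0.000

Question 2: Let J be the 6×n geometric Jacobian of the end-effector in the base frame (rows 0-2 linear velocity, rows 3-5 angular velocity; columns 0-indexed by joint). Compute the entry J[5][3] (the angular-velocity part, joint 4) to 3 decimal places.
axis z_3 = (0.0000,-0.0000,-1.0000); lever o_n−o_3 = (4.3301,-2.5000,-2.0000)
cross product → J_v[:, 3] = (-2.5000,-4.3301,0.0000)
J_ω[:, 3] = z_3
entry J[5][3] = -1.0000

-1.000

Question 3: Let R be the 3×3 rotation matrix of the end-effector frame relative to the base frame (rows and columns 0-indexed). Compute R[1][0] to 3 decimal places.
-0.500

End-effector x-axis (col 0 of R) = (0.8660,-0.5000,0.0000)
R[1][0] = -0.5000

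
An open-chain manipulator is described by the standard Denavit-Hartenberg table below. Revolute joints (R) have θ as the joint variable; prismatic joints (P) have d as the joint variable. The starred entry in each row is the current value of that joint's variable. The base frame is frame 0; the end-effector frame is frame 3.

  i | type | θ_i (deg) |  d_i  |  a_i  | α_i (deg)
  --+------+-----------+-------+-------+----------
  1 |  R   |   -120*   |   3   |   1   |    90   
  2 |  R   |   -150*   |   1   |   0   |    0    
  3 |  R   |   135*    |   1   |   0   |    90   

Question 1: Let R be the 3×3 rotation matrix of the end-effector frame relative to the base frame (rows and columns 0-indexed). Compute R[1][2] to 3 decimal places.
End-effector z-axis (col 2 of R) = (0.1294,0.2241,-0.9659)
R[1][2] = 0.2241

0.224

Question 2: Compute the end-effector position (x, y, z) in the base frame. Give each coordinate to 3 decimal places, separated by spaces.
-2.232 0.134 3.000

after link 1: o_1 = (-0.5000, -0.8660, 3.0000)
after link 2: o_2 = (-1.3660, -0.3660, 3.0000)
after link 3: o_3 = (-2.2321, 0.1340, 3.0000)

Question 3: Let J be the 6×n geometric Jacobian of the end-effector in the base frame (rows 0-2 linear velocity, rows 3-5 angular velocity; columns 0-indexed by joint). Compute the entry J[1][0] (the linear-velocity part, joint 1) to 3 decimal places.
axis z_0 = ẑ; lever o_n−o_0 = (-2.2321,0.1340,3.0000)
cross product → J_v[:, 0] = (-0.1340,-2.2321,0.0000)
J_ω[:, 0] = z_0
entry J[1][0] = -2.2321

-2.232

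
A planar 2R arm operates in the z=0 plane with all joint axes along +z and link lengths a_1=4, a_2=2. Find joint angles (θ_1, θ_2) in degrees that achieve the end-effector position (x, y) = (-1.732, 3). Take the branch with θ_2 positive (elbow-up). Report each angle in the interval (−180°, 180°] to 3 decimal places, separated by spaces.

cos θ_2 = (11.9998−4²−2²)/(2·4·2) = -0.5000; θ_2 = 120.0007° (elbow-up)
β = atan2(3.0000,-1.7320) = 119.9993°; ψ = atan2(1.7320,3.0000) = 30.0000°
θ_1 = β − ψ = 89.9993°

89.999 120.001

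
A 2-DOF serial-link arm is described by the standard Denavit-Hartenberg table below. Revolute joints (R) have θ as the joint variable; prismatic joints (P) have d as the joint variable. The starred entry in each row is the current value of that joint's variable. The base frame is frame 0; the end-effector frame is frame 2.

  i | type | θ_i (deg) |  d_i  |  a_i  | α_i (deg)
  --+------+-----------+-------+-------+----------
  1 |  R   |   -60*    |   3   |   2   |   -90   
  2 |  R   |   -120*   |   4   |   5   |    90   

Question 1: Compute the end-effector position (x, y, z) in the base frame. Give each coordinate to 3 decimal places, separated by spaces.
3.214 2.433 7.330

after link 1: o_1 = (1.0000, -1.7321, 3.0000)
after link 2: o_2 = (3.2141, 2.4330, 7.3301)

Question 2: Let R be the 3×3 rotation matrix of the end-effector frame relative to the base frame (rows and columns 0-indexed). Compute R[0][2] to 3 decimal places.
End-effector z-axis (col 2 of R) = (-0.4330,0.7500,-0.5000)
R[0][2] = -0.4330

-0.433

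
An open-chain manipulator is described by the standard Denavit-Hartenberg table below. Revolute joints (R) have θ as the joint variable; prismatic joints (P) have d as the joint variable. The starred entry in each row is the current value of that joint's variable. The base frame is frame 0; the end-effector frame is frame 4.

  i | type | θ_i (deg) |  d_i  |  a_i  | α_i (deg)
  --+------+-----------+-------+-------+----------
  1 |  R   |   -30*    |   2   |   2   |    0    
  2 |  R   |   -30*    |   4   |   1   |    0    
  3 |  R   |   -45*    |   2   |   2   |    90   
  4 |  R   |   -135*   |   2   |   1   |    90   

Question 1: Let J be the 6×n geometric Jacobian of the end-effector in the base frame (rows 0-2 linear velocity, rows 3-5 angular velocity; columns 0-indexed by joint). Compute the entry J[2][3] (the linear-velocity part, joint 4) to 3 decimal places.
-0.707

axis z_3 = (-0.9659,0.2588,0.0000); lever o_n−o_3 = (-1.7488,1.2007,-0.7071)
cross product → J_v[:, 3] = (-0.1830,-0.6830,-0.7071)
J_ω[:, 3] = z_3
entry J[2][3] = -0.7071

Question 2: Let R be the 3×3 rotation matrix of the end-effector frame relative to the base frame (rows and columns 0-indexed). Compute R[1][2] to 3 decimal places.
End-effector z-axis (col 2 of R) = (0.1830,0.6830,0.7071)
R[1][2] = 0.6830

0.683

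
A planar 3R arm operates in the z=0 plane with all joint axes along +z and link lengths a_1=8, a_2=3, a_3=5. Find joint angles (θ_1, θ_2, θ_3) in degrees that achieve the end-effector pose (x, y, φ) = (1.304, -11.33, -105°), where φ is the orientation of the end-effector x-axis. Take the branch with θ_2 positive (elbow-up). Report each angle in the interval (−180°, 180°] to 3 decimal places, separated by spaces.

-90.001 119.993 -134.992

wrist centre = target − a_3·(cos φ, sin φ) = (2.5981, -6.5004)
cos θ_2 = (49.0049−8²−3²)/(2·8·3) = -0.4999; θ_2 = 119.9932° (elbow-up)
β = atan2(-6.5004,2.5981) = -68.2142°; ψ = atan2(2.5983,6.5003) = 21.7872°
θ_1 = β − ψ = -90.0014°
θ_3 = φ − θ_1 − θ_2 = -134.9918° (wrapped to (-180°,180°])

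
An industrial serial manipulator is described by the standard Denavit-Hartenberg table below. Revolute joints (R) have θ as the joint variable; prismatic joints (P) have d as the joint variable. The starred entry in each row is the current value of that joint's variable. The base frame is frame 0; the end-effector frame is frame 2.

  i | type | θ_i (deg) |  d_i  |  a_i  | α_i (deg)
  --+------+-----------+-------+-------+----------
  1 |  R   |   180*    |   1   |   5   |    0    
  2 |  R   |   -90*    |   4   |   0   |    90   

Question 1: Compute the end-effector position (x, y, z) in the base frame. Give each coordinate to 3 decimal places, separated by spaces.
after link 1: o_1 = (-5.0000, 0.0000, 1.0000)
after link 2: o_2 = (-5.0000, 0.0000, 5.0000)

-5.000 0.000 5.000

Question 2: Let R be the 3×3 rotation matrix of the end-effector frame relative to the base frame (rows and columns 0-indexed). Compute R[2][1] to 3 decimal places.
1.000

End-effector y-axis (col 1 of R) = (-0.0000,0.0000,1.0000)
R[2][1] = 1.0000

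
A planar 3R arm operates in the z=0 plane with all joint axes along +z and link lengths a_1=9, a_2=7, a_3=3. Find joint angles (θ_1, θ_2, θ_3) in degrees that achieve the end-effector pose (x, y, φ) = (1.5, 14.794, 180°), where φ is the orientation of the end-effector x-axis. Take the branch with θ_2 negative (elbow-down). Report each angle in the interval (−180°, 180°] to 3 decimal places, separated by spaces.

86.166 -30.006 123.840

wrist centre = target − a_3·(cos φ, sin φ) = (4.5000, 14.7940)
cos θ_2 = (239.1124−9²−7²)/(2·9·7) = 0.8660; θ_2 = -30.0062° (elbow-down)
β = atan2(14.7940,4.5000) = 73.0814°; ψ = atan2(-3.5007,15.0618) = -13.0843°
θ_1 = β − ψ = 86.1658°
θ_3 = φ − θ_1 − θ_2 = 123.8404° (wrapped to (-180°,180°])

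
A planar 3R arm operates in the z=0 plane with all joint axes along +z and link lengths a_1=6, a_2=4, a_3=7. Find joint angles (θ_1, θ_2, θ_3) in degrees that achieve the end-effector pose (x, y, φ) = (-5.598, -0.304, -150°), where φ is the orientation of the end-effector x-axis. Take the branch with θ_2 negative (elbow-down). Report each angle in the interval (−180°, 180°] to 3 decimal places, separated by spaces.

wrist centre = target − a_3·(cos φ, sin φ) = (0.4642, 3.1960)
cos θ_2 = (10.4299−6²−4²)/(2·6·4) = -0.8660; θ_2 = -150.0022° (elbow-down)
β = atan2(3.1960,0.4642) = 81.7363°; ψ = atan2(-1.9999,2.5358) = -38.2610°
θ_1 = β − ψ = 119.9973°
θ_3 = φ − θ_1 − θ_2 = -119.9951° (wrapped to (-180°,180°])

119.997 -150.002 -119.995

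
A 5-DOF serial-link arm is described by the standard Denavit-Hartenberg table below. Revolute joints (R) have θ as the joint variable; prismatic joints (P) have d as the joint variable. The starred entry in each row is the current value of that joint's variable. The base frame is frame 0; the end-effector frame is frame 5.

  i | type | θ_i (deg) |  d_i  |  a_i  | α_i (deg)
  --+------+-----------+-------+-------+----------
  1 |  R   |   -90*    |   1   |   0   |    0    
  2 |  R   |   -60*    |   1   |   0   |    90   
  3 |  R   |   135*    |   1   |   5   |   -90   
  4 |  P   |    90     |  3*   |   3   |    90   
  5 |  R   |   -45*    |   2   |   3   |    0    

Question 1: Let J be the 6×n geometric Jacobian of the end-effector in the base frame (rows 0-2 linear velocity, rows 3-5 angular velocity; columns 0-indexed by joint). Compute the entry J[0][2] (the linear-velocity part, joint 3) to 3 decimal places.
3.749

axis z_2 = (-0.5000,0.8660,0.0000); lever o_n−o_2 = (6.8853,-0.7836,4.3284)
cross product → J_v[:, 2] = (3.7485,2.1642,-5.5711)
J_ω[:, 2] = z_2
entry J[0][2] = 3.7485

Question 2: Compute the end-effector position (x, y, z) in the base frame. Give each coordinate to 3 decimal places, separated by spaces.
6.885 -0.784 6.328

after link 1: o_1 = (0.0000, 0.0000, 1.0000)
after link 2: o_2 = (0.0000, 0.0000, 2.0000)
after link 3: o_3 = (2.5619, 2.6338, 5.5355)
after link 4: o_4 = (5.8990, 1.0964, 3.4142)
after link 5: o_5 = (6.8853, -0.7836, 6.3284)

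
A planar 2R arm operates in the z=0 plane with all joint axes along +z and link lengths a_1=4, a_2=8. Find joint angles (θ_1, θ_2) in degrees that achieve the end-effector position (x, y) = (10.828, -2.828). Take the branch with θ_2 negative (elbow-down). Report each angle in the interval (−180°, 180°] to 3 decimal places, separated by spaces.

15.734 -45.015

cos θ_2 = (125.2432−4²−8²)/(2·4·8) = 0.7069; θ_2 = -45.0148° (elbow-down)
β = atan2(-2.8280,10.8280) = -14.6372°; ψ = atan2(-5.6583,9.6554) = -30.3714°
θ_1 = β − ψ = 15.7342°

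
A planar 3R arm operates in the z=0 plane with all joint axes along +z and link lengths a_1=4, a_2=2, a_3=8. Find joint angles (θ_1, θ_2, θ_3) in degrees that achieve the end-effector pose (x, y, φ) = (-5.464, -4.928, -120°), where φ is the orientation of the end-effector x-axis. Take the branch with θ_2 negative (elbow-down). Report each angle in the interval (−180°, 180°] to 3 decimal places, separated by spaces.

149.997 -149.996 -120.001

wrist centre = target − a_3·(cos φ, sin φ) = (-1.4640, 2.0002)
cos θ_2 = (6.1441−4²−2²)/(2·4·2) = -0.8660; θ_2 = -149.9963° (elbow-down)
β = atan2(2.0002,-1.4640) = 126.2014°; ψ = atan2(-1.0001,2.2680) = -23.7957°
θ_1 = β − ψ = 149.9971°
θ_3 = φ − θ_1 − θ_2 = -120.0008° (wrapped to (-180°,180°])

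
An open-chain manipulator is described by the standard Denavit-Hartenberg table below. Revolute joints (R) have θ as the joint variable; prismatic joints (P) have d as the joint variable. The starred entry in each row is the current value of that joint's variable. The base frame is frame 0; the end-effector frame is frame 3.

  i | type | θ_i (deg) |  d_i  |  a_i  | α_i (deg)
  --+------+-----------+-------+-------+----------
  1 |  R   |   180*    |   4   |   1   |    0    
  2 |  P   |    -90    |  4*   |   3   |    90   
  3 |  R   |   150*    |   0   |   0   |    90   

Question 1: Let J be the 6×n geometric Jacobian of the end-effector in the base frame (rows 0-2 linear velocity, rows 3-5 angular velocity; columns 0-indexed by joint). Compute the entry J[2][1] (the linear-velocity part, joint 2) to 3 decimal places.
1.000

prismatic axis z_1 = (0.0000,0.0000,1.0000)
J_v[:, 1] = z_1; J_ω[:, 1] = (0,0,0)
entry J[2][1] = 1.0000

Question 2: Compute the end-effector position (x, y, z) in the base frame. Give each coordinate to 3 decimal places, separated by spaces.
-1.000 3.000 8.000

after link 1: o_1 = (-1.0000, 0.0000, 4.0000)
after link 2: o_2 = (-1.0000, 3.0000, 8.0000)
after link 3: o_3 = (-1.0000, 3.0000, 8.0000)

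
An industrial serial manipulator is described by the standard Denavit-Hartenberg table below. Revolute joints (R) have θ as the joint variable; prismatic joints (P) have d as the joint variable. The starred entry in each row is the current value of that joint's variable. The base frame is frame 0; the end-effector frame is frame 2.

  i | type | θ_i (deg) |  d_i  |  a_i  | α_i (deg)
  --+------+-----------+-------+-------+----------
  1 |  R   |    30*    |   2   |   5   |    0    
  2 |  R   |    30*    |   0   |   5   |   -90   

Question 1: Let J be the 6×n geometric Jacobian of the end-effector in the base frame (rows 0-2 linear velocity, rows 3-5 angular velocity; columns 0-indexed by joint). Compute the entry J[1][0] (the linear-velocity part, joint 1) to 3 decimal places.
6.830

axis z_0 = ẑ; lever o_n−o_0 = (6.8301,6.8301,2.0000)
cross product → J_v[:, 0] = (-6.8301,6.8301,0.0000)
J_ω[:, 0] = z_0
entry J[1][0] = 6.8301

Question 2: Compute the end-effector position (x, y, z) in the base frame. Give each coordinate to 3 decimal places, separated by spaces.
after link 1: o_1 = (4.3301, 2.5000, 2.0000)
after link 2: o_2 = (6.8301, 6.8301, 2.0000)

6.830 6.830 2.000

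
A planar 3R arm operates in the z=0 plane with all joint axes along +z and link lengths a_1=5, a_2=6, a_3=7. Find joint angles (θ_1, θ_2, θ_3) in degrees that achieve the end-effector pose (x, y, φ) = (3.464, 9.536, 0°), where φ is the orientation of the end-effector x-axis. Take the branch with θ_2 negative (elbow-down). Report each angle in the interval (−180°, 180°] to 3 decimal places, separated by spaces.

134.992 -44.984 -90.009

wrist centre = target − a_3·(cos φ, sin φ) = (-3.5360, 9.5360)
cos θ_2 = (103.4386−5²−6²)/(2·5·6) = 0.7073; θ_2 = -44.9835° (elbow-down)
β = atan2(9.5360,-3.5360) = 110.3451°; ψ = atan2(-4.2414,9.2439) = -24.6474°
θ_1 = β − ψ = 134.9924°
θ_3 = φ − θ_1 − θ_2 = -90.0089° (wrapped to (-180°,180°])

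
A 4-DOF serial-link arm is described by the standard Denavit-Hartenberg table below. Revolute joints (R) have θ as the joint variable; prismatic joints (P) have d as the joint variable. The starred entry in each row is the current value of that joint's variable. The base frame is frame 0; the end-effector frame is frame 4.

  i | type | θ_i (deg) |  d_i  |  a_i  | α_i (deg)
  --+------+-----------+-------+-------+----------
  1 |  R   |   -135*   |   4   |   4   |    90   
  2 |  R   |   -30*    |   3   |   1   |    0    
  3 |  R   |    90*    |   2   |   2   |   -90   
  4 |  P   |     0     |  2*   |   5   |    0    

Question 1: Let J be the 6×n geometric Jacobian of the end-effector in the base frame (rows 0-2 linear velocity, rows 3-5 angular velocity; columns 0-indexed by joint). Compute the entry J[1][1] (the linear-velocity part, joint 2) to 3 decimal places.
4.640

axis z_1 = (-0.7071,0.7071,0.0000); lever o_n−o_1 = (-5.3980,1.6730,6.5622)
cross product → J_v[:, 1] = (4.6402,4.6402,2.6340)
J_ω[:, 1] = z_1
entry J[1][1] = 4.6402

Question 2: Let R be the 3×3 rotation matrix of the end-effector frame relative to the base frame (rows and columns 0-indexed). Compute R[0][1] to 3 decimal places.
0.707

End-effector y-axis (col 1 of R) = (0.7071,-0.7071,-0.0000)
R[0][1] = 0.7071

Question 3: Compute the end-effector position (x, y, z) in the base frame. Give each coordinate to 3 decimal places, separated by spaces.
-8.226 -1.155 10.562

after link 1: o_1 = (-2.8284, -2.8284, 4.0000)
after link 2: o_2 = (-5.5621, -1.3195, 3.5000)
after link 3: o_3 = (-7.6834, -0.6124, 5.2321)
after link 4: o_4 = (-8.2265, -1.1554, 10.5622)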